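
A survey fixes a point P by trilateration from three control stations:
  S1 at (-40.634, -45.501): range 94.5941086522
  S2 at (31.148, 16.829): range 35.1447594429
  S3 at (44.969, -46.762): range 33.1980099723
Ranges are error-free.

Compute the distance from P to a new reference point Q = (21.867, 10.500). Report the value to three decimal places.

35.998

eq1: (x + 40.634)² + (y + 45.501)² = 94.5941086522²
eq2: (x − 31.148)² + (y − 16.829)² = 35.1447594429²
eq3: (x − 44.969)² + (y + 46.762)² = 33.1980099723²
eq2−eq1, eq2−eq3 (x²,y² cancel):
  -143.564·x − 124.660·y = -5244.841463
  27.642·x − 127.182·y = 3088.528710
det = -143.564·-127.182 − -124.660·27.642 = 21704.608368
x = (-5244.841463·-127.182 − -124.660·3088.528710) / 21704.608368 = 48.471983
y = (-143.564·3088.528710 − -5244.841463·27.642) / 21704.608368 = -13.749321
|P − Q| = √((48.471983 − 21.867)² + (-13.749321 − 10.500)²) = 35.997982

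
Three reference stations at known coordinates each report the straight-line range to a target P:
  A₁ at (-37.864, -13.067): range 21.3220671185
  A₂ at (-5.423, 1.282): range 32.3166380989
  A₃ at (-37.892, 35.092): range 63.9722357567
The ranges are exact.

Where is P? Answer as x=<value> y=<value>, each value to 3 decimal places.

eq1: (x + 37.864)² + (y + 13.067)² = 21.3220671185²
eq2: (x + 5.423)² + (y − 1.282)² = 32.3166380989²
eq3: (x + 37.892)² + (y − 35.092)² = 63.9722357567²
eq2−eq3, eq2−eq1 (x²,y² cancel):
  -64.938·x + 67.620·y = -411.882175
  -64.882·x − 28.698·y = 2163.111084
det = -64.938·-28.698 − 67.620·-64.882 = 6250.911564
x = (-411.882175·-28.698 − 67.620·2163.111084) / 6250.911564 = -21.508763
y = (-64.938·2163.111084 − -411.882175·-64.882) / 6250.911564 = -26.746794

x=-21.509 y=-26.747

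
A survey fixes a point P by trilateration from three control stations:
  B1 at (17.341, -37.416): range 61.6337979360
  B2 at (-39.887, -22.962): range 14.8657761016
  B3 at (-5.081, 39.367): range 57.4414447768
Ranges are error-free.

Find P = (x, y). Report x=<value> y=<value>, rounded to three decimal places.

x=-37.022 y=-8.375

eq1: (x − 17.341)² + (y + 37.416)² = 61.6337979360²
eq2: (x + 39.887)² + (y + 22.962)² = 14.8657761016²
eq3: (x + 5.081)² + (y − 39.367)² = 57.4414447768²
eq2−eq1, eq2−eq3 (x²,y² cancel):
  114.456·x − 28.908·y = -3995.292625
  69.612·x + 124.658·y = -3621.177242
det = 114.456·124.658 − -28.908·69.612 = 16280.199744
x = (-3995.292625·124.658 − -28.908·-3621.177242) / 16280.199744 = -37.022038
y = (114.456·-3621.177242 − -3995.292625·69.612) / 16280.199744 = -8.374907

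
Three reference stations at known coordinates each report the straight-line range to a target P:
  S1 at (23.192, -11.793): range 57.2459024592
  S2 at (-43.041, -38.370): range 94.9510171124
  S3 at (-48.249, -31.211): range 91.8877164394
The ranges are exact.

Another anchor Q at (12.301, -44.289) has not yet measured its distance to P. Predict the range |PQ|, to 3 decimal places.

87.360

eq1: (x − 23.192)² + (y + 11.793)² = 57.2459024592²
eq2: (x + 43.041)² + (y + 38.370)² = 94.9510171124²
eq3: (x + 48.249)² + (y + 31.211)² = 91.8877164394²
eq2−eq1, eq2−eq3 (x²,y² cancel):
  132.466·x + 53.154·y = 3090.761434
  -10.416·x + 14.318·y = 549.651159
det = 132.466·14.318 − 53.154·-10.416 = 2450.300252
x = (3090.761434·14.318 − 53.154·549.651159) / 2450.300252 = 6.136948
y = (132.466·549.651159 − 3090.761434·-10.416) / 2450.300252 = 42.853304
|P − Q| = √((6.136948 − 12.301)² + (42.853304 − -44.289)²) = 87.360041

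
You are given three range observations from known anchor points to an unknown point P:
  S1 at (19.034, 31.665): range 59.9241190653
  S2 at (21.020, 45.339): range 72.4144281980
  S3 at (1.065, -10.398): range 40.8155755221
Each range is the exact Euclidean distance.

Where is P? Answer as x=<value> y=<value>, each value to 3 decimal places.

eq1: (x − 19.034)² + (y − 31.665)² = 59.9241190653²
eq2: (x − 21.020)² + (y − 45.339)² = 72.4144281980²
eq3: (x − 1.065)² + (y + 10.398)² = 40.8155755221²
eq2−eq3, eq2−eq1 (x²,y² cancel):
  -39.910·x − 111.474·y = 1189.725514
  -3.972·x − 27.348·y = 520.449426
det = -39.910·-27.348 − -111.474·-3.972 = 648.683952
x = (1189.725514·-27.348 − -111.474·520.449426) / 648.683952 = 39.279476
y = (-39.910·520.449426 − 1189.725514·-3.972) / 648.683952 = -24.735538

x=39.279 y=-24.736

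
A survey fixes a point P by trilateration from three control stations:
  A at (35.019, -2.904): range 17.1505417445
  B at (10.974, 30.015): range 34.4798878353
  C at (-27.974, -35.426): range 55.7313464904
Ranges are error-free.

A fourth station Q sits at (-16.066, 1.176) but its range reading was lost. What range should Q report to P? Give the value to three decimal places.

eq1: (x − 35.019)² + (y + 2.904)² = 17.1505417445²
eq2: (x − 10.974)² + (y − 30.015)² = 34.4798878353²
eq3: (x + 27.974)² + (y + 35.426)² = 55.7313464904²
eq2−eq1, eq2−eq3 (x²,y² cancel):
  48.090·x − 65.838·y = 1108.156259
  -77.896·x − 130.882·y = -900.903065
det = 48.090·-130.882 − -65.838·-77.896 = -11422.632228
x = (1108.156259·-130.882 − -65.838·-900.903065) / -11422.632228 = 17.890041
y = (48.090·-900.903065 − 1108.156259·-77.896) / -11422.632228 = -3.764151
|P − Q| = √((17.890041 − -16.066)² + (-3.764151 − 1.176)²) = 34.313523

34.314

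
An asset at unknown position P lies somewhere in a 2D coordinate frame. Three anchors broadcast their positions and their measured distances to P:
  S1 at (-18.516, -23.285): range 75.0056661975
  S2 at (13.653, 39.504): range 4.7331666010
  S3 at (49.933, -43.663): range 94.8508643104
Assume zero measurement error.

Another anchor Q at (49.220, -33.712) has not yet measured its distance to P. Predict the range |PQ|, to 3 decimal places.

85.420

eq1: (x + 18.516)² + (y + 23.285)² = 75.0056661975²
eq2: (x − 13.653)² + (y − 39.504)² = 4.7331666010²
eq3: (x − 49.933)² + (y + 43.663)² = 94.8508643104²
eq1−eq2, eq1−eq3 (x²,y² cancel):
  64.338·x + 125.578·y = 6465.384040
  136.898·x − 40.756·y = 143.892078
det = 64.338·-40.756 − 125.578·136.898 = -19813.536572
x = (6465.384040·-40.756 − 125.578·143.892078) / -19813.536572 = 14.211136
y = (64.338·143.892078 − 6465.384040·136.898) / -19813.536572 = 44.204144
|P − Q| = √((14.211136 − 49.220)² + (44.204144 − -33.712)²) = 85.419822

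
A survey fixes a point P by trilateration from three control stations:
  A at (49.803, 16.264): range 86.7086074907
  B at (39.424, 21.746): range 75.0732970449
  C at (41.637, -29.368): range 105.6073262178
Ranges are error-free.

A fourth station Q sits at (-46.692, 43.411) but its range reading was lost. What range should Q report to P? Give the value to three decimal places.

eq1: (x − 49.803)² + (y − 16.264)² = 86.7086074907²
eq2: (x − 39.424)² + (y − 21.746)² = 75.0732970449²
eq3: (x − 41.637)² + (y + 29.368)² = 105.6073262178²
eq1−eq2, eq1−eq3 (x²,y² cancel):
  -20.758·x + 10.964·y = 1164.666471
  -16.332·x − 91.264·y = -3783.262050
det = -20.758·-91.264 − 10.964·-16.332 = 2073.522160
x = (1164.666471·-91.264 − 10.964·-3783.262050) / 2073.522160 = -31.257170
y = (-20.758·-3783.262050 − 1164.666471·-16.332) / 2073.522160 = 47.047622
|P − Q| = √((-31.257170 − -46.692)² + (47.047622 − 43.411)²) = 15.857458

15.857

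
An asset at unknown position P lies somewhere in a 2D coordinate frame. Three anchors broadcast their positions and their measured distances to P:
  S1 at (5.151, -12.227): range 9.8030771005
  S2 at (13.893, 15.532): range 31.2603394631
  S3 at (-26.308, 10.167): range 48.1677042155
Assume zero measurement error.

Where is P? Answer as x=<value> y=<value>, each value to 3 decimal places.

eq1: (x − 5.151)² + (y + 12.227)² = 9.8030771005²
eq2: (x − 13.893)² + (y − 15.532)² = 31.2603394631²
eq3: (x + 26.308)² + (y − 10.167)² = 48.1677042155²
eq2−eq1, eq2−eq3 (x²,y² cancel):
  -17.484·x − 55.518·y = 622.882360
  -80.402·x − 10.730·y = -981.698626
det = -17.484·-10.730 − -55.518·-80.402 = -4276.154916
x = (622.882360·-10.730 − -55.518·-981.698626) / -4276.154916 = 14.308526
y = (-17.484·-981.698626 − 622.882360·-80.402) / -4276.154916 = -15.725578

x=14.309 y=-15.726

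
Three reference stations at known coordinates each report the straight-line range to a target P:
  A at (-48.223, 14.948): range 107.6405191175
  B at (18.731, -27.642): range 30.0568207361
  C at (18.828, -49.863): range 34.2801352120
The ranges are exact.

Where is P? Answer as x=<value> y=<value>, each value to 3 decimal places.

x=48.391 y=-32.509

eq1: (x + 48.223)² + (y − 14.948)² = 107.6405191175²
eq2: (x − 18.731)² + (y + 27.642)² = 30.0568207361²
eq3: (x − 18.828)² + (y + 49.863)² = 34.2801352120²
eq1−eq2, eq1−eq3 (x²,y² cancel):
  133.908·x − 85.180·y = 9249.098975
  134.102·x − 129.622·y = 10703.265606
det = 133.908·-129.622 − -85.180·134.102 = -5934.614416
x = (9249.098975·-129.622 − -85.180·10703.265606) / -5934.614416 = 48.391104
y = (133.908·10703.265606 − 9249.098975·134.102) / -5934.614416 = -32.509310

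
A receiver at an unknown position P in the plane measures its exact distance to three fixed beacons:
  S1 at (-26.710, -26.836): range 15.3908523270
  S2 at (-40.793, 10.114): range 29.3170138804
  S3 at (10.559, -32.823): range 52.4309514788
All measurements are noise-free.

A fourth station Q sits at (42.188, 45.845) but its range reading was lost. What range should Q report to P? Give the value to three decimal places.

104.864

eq1: (x + 26.710)² + (y + 26.836)² = 15.3908523270²
eq2: (x + 40.793)² + (y − 10.114)² = 29.3170138804²
eq3: (x − 10.559)² + (y + 32.823)² = 52.4309514788²
eq1−eq3, eq1−eq2 (x²,y² cancel):
  74.538·x − 11.974·y = -2756.879524
  -28.166·x + 73.900·y = -289.842119
det = 74.538·73.900 − -11.974·-28.166 = 5171.098516
x = (-2756.879524·73.900 − -11.974·-289.842119) / 5171.098516 = -40.069623
y = (74.538·-289.842119 − -2756.879524·-28.166) / 5171.098516 = -19.194088
|P − Q| = √((-40.069623 − 42.188)² + (-19.194088 − 45.845)²) = 104.863719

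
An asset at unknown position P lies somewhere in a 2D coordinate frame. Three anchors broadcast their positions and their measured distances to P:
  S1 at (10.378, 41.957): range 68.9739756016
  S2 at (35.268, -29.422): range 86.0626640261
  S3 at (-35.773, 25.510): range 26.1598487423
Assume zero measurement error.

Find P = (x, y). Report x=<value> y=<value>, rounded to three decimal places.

eq1: (x − 10.378)² + (y − 41.957)² = 68.9739756016²
eq2: (x − 35.268)² + (y + 29.422)² = 86.0626640261²
eq3: (x + 35.773)² + (y − 25.510)² = 26.1598487423²
eq3−eq2, eq3−eq1 (x²,y² cancel):
  142.082·x − 109.864·y = -6543.426174
  92.302·x + 32.894·y = -4135.446520
det = 142.082·32.894 − -109.864·92.302 = 14814.312236
x = (-6543.426174·32.894 − -109.864·-4135.446520) / 14814.312236 = -45.197924
y = (142.082·-4135.446520 − -6543.426174·92.302) / 14814.312236 = 1.106957

x=-45.198 y=1.107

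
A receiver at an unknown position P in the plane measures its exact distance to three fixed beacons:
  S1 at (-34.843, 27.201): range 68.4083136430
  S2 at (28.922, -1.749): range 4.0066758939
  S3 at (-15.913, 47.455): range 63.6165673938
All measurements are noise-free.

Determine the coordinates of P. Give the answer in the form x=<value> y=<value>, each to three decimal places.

x=28.856 y=2.257

eq1: (x + 34.843)² + (y − 27.201)² = 68.4083136430²
eq2: (x − 28.922)² + (y + 1.749)² = 4.0066758939²
eq3: (x + 15.913)² + (y − 47.455)² = 63.6165673938²
eq3−eq2, eq3−eq1 (x²,y² cancel):
  89.670·x − 98.408·y = 2365.354686
  -37.860·x − 40.508·y = -1183.901273
det = 89.670·-40.508 − -98.408·-37.860 = -7358.079240
x = (2365.354686·-40.508 − -98.408·-1183.901273) / -7358.079240 = 28.855512
y = (89.670·-1183.901273 − 2365.354686·-37.860) / -7358.079240 = 2.257124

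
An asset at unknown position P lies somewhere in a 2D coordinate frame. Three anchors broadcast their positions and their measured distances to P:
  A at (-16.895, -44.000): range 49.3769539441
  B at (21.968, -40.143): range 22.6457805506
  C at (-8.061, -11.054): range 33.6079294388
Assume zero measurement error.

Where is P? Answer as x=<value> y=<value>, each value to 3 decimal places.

x=24.886 y=-17.686

eq1: (x + 16.895)² + (y + 44.000)² = 49.3769539441²
eq2: (x − 21.968)² + (y + 40.143)² = 22.6457805506²
eq3: (x + 8.061)² + (y + 11.054)² = 33.6079294388²
eq3−eq1, eq3−eq2 (x²,y² cancel):
  -17.668·x − 65.892·y = 725.679728
  60.058·x − 58.178·y = 2523.544380
det = -17.668·-58.178 − -65.892·60.058 = 4985.230640
x = (725.679728·-58.178 − -65.892·2523.544380) / 4985.230640 = 24.886068
y = (-17.668·2523.544380 − 725.679728·60.058) / 4985.230640 = -17.686013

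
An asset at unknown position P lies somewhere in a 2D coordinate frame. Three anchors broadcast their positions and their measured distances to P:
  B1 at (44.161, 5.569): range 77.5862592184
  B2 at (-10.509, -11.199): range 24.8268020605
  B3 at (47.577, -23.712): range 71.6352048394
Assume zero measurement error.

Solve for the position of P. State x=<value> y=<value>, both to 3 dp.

eq1: (x − 44.161)² + (y − 5.569)² = 77.5862592184²
eq2: (x + 10.509)² + (y + 11.199)² = 24.8268020605²
eq3: (x − 47.577)² + (y + 23.712)² = 71.6352048394²
eq1−eq2, eq1−eq3 (x²,y² cancel):
  -109.340·x − 33.536·y = 3657.906519
  6.832·x − 58.562·y = 1732.647238
det = -109.340·-58.562 − -33.536·6.832 = 6632.287032
x = (3657.906519·-58.562 − -33.536·1732.647238) / 6632.287032 = -23.537622
y = (-109.340·1732.647238 − 3657.906519·6.832) / 6632.287032 = -32.332507

x=-23.538 y=-32.333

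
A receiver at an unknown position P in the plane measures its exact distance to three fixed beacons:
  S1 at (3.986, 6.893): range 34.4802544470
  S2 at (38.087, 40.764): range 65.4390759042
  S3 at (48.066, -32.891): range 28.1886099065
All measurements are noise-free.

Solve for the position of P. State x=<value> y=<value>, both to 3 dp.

eq1: (x − 3.986)² + (y − 6.893)² = 34.4802544470²
eq2: (x − 38.087)² + (y − 40.764)² = 65.4390759042²
eq3: (x − 48.066)² + (y + 32.891)² = 28.1886099065²
eq1−eq2, eq1−eq3 (x²,y² cancel):
  68.202·x + 67.742·y = -44.463088
  88.160·x − 79.568·y = 3723.046810
det = 68.202·-79.568 − 67.742·88.160 = -11398.831456
x = (-44.463088·-79.568 − 67.742·3723.046810) / -11398.831456 = 21.815289
y = (68.202·3723.046810 − -44.463088·88.160) / -11398.831456 = -22.619784

x=21.815 y=-22.620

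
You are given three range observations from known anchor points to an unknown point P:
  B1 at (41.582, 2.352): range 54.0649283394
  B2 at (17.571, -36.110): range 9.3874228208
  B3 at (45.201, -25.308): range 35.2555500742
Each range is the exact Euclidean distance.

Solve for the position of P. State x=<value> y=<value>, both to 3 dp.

x=16.232 y=-45.401

eq1: (x − 41.582)² + (y − 2.352)² = 54.0649283394²
eq2: (x − 17.571)² + (y + 36.110)² = 9.3874228208²
eq3: (x − 45.201)² + (y + 25.308)² = 35.2555500742²
eq1−eq2, eq1−eq3 (x²,y² cancel):
  -48.022·x − 76.924·y = 2712.970282
  7.238·x − 55.320·y = 2629.093302
det = -48.022·-55.320 − -76.924·7.238 = 3213.352952
x = (2712.970282·-55.320 − -76.924·2629.093302) / 3213.352952 = 16.231910
y = (-48.022·2629.093302 − 2712.970282·7.238) / 3213.352952 = -45.401423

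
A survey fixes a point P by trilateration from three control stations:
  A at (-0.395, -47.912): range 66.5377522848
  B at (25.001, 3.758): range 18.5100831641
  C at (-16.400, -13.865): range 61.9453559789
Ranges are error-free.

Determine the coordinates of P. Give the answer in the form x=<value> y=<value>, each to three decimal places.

x=43.441 y=2.145

eq1: (x + 0.395)² + (y + 47.912)² = 66.5377522848²
eq2: (x − 25.001)² + (y − 3.758)² = 18.5100831641²
eq3: (x + 16.400)² + (y + 13.865)² = 61.9453559789²
eq1−eq3, eq1−eq2 (x²,y² cancel):
  -32.010·x + 68.094·y = -1244.472192
  50.792·x + 103.340·y = 2428.106096
det = -32.010·103.340 − 68.094·50.792 = -6766.543848
x = (-1244.472192·103.340 − 68.094·2428.106096) / -6766.543848 = 43.440672
y = (-32.010·2428.106096 − -1244.472192·50.792) / -6766.543848 = 2.145031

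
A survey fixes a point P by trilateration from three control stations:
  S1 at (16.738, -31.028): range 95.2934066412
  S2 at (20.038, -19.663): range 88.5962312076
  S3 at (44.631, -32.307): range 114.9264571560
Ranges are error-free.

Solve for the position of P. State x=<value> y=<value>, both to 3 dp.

x=-39.751 y=45.717

eq1: (x − 16.738)² + (y + 31.028)² = 95.2934066412²
eq2: (x − 20.038)² + (y + 19.663)² = 88.5962312076²
eq3: (x − 44.631)² + (y + 32.307)² = 114.9264571560²
eq2−eq3, eq2−eq1 (x²,y² cancel):
  49.186·x − 25.288·y = -3111.284973
  -6.600·x − 22.730·y = -776.798750
det = 49.186·-22.730 − -25.288·-6.600 = -1284.898580
x = (-3111.284973·-22.730 − -25.288·-776.798750) / -1284.898580 = -39.750858
y = (49.186·-776.798750 − -3111.284973·-6.600) / -1284.898580 = 45.717308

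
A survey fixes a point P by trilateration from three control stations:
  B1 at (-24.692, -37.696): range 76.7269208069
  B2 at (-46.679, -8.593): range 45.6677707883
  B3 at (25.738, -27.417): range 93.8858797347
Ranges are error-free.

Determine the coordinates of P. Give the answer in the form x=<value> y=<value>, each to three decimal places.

x=-42.659 y=36.898

eq1: (x + 24.692)² + (y + 37.696)² = 76.7269208069²
eq2: (x + 46.679)² + (y + 8.593)² = 45.6677707883²
eq3: (x − 25.738)² + (y + 27.417)² = 93.8858797347²
eq3−eq1, eq3−eq2 (x²,y² cancel):
  -100.860·x − 20.558·y = 3544.084784
  -144.834·x + 37.648·y = 7567.645282
det = -100.860·37.648 − -20.558·-144.834 = -6774.674652
x = (3544.084784·37.648 − -20.558·7567.645282) / -6774.674652 = -42.659370
y = (-100.860·7567.645282 − 3544.084784·-144.834) / -6774.674652 = 36.897525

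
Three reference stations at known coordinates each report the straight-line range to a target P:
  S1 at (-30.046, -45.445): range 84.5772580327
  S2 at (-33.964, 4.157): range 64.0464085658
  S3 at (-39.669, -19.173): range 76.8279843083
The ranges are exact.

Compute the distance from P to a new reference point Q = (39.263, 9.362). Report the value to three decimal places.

11.538

eq1: (x + 30.046)² + (y + 45.445)² = 84.5772580327²
eq2: (x + 33.964)² + (y − 4.157)² = 64.0464085658²
eq3: (x + 39.669)² + (y + 19.173)² = 76.8279843083²
eq3−eq2, eq3−eq1 (x²,y² cancel):
  11.410·x + 46.660·y = 1030.197178
  19.246·x − 52.544·y = -223.996752
det = 11.410·-52.544 − 46.660·19.246 = -1497.545400
x = (1030.197178·-52.544 − 46.660·-223.996752) / -1497.545400 = 29.167057
y = (11.410·-223.996752 − 1030.197178·19.246) / -1497.545400 = 14.946444
|P − Q| = √((29.167057 − 39.263)² + (14.946444 − 9.362)²) = 11.537507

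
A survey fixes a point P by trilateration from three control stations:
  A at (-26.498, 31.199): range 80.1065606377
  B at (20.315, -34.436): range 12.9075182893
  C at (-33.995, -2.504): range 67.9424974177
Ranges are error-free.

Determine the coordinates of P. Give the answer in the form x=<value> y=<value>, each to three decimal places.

eq1: (x + 26.498)² + (y − 31.199)² = 80.1065606377²
eq2: (x − 20.315)² + (y + 34.436)² = 12.9075182893²
eq3: (x + 33.995)² + (y + 2.504)² = 67.9424974177²
eq2−eq3, eq2−eq1 (x²,y² cancel):
  -108.620·x + 63.864·y = -4886.186207
  -93.626·x + 131.270·y = -6173.472745
det = -108.620·131.270 − 63.864·-93.626 = -8279.216536
x = (-4886.186207·131.270 − 63.864·-6173.472745) / -8279.216536 = 29.851496
y = (-108.620·-6173.472745 − -4886.186207·-93.626) / -8279.216536 = -25.737766

x=29.851 y=-25.738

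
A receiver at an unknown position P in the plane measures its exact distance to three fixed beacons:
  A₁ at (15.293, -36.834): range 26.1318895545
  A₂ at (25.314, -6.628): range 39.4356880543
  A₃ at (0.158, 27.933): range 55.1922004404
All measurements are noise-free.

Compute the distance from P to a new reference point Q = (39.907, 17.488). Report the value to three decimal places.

eq1: (x − 15.293)² + (y + 36.834)² = 26.1318895545²
eq2: (x − 25.314)² + (y + 6.628)² = 39.4356880543²
eq3: (x − 0.158)² + (y − 27.933)² = 55.1922004404²
eq2−eq1, eq2−eq3 (x²,y² cancel):
  -20.042·x − 60.412·y = 1778.188266
  -50.312·x + 69.122·y = -1395.457024
det = -20.042·69.122 − -60.412·-50.312 = -4424.791668
x = (1778.188266·69.122 − -60.412·-1395.457024) / -4424.791668 = -8.725740
y = (-20.042·-1395.457024 − 1778.188266·-50.312) / -4424.791668 = -26.539545
|P − Q| = √((-8.725740 − 39.907)² + (-26.539545 − 17.488)²) = 65.601586

65.602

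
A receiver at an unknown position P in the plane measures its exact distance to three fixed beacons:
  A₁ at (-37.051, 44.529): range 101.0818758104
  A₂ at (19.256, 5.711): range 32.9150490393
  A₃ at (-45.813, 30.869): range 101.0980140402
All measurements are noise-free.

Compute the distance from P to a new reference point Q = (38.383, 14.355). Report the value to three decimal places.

31.384

eq1: (x + 37.051)² + (y − 44.529)² = 101.0818758104²
eq2: (x − 19.256)² + (y − 5.711)² = 32.9150490393²
eq3: (x + 45.813)² + (y − 30.869)² = 101.0980140402²
eq2−eq3, eq2−eq1 (x²,y² cancel):
  -130.138·x + 50.316·y = -6489.090917
  -112.614·x + 77.636·y = -6181.945779
det = -130.138·77.636 − 50.316·-112.614 = -4437.107744
x = (-6489.090917·77.636 − 50.316·-6181.945779) / -4437.107744 = 43.437367
y = (-130.138·-6181.945779 − -6489.090917·-112.614) / -4437.107744 = -16.619740
|P − Q| = √((43.437367 − 38.383)² + (-16.619740 − 14.355)²) = 31.384409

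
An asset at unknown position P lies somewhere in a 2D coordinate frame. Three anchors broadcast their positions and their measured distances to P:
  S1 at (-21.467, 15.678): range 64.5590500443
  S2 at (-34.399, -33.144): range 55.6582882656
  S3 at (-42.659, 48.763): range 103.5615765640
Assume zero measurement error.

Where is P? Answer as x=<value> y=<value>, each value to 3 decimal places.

eq1: (x + 21.467)² + (y − 15.678)² = 64.5590500443²
eq2: (x + 34.399)² + (y + 33.144)² = 55.6582882656²
eq3: (x + 42.659)² + (y − 48.763)² = 103.5615765640²
eq2−eq3, eq2−eq1 (x²,y² cancel):
  -16.520·x + 163.814·y = -5711.350575
  25.864·x + 97.644·y = -2645.210054
det = -16.520·97.644 − 163.814·25.864 = -5849.964176
x = (-5711.350575·97.644 − 163.814·-2645.210054) / -5849.964176 = 21.257682
y = (-16.520·-2645.210054 − -5711.350575·25.864) / -5849.964176 = -32.721096

x=21.258 y=-32.721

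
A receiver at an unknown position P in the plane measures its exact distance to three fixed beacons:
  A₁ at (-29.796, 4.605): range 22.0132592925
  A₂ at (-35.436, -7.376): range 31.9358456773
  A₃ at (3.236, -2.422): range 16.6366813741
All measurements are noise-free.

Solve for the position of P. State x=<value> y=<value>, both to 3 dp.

eq1: (x + 29.796)² + (y − 4.605)² = 22.0132592925²
eq2: (x + 35.436)² + (y + 7.376)² = 31.9358456773²
eq3: (x − 3.236)² + (y + 2.422)² = 16.6366813741²
eq2−eq3, eq2−eq1 (x²,y² cancel):
  77.344·x + 9.908·y = -550.658620
  11.280·x + 23.962·y = 134.206823
det = 77.344·23.962 − 9.908·11.280 = 1741.554688
x = (-550.658620·23.962 − 9.908·134.206823) / 1741.554688 = -8.340021
y = (77.344·134.206823 − -550.658620·11.280) / 1741.554688 = 9.526845

x=-8.340 y=9.527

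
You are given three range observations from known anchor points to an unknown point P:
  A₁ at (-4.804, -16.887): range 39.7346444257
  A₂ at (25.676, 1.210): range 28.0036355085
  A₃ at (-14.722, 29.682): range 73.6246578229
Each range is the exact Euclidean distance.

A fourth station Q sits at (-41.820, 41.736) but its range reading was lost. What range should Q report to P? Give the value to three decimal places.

101.345

eq1: (x + 4.804)² + (y + 16.887)² = 39.7346444257²
eq2: (x − 25.676)² + (y − 1.210)² = 28.0036355085²
eq3: (x + 14.722)² + (y − 29.682)² = 73.6246578229²
eq1−eq2, eq1−eq3 (x²,y² cancel):
  60.960·x + 36.194·y = 1147.110257
  -19.836·x + 93.138·y = -3052.239049
det = 60.960·93.138 − 36.194·-19.836 = 6395.636664
x = (1147.110257·93.138 − 36.194·-3052.239049) / 6395.636664 = 33.978212
y = (60.960·-3052.239049 − 1147.110257·-19.836) / 6395.636664 = -25.534661
|P − Q| = √((33.978212 − -41.820)² + (-25.534661 − 41.736)²) = 101.344515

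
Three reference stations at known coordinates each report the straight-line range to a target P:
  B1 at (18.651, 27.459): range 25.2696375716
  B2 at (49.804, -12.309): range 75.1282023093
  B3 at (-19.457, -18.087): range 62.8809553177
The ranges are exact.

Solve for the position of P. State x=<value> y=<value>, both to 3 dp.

x=-1.823 y=42.271

eq1: (x − 18.651)² + (y − 27.459)² = 25.2696375716²
eq2: (x − 49.804)² + (y + 12.309)² = 75.1282023093²
eq3: (x + 19.457)² + (y + 18.087)² = 62.8809553177²
eq1−eq3, eq1−eq2 (x²,y² cancel):
  -76.216·x − 91.092·y = -3711.602023
  62.306·x − 79.536·y = -3475.598784
det = -76.216·-79.536 − -91.092·62.306 = 11737.493928
x = (-3711.602023·-79.536 − -91.092·-3475.598784) / 11737.493928 = -1.822643
y = (-76.216·-3475.598784 − -3711.602023·62.306) / 11737.493928 = 42.270634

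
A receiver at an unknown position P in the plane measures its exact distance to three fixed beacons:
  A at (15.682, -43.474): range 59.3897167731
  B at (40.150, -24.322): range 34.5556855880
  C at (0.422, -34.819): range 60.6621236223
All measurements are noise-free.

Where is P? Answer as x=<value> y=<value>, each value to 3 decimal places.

eq1: (x − 15.682)² + (y + 43.474)² = 59.3897167731²
eq2: (x − 40.150)² + (y + 24.322)² = 34.5556855880²
eq3: (x − 0.422)² + (y + 34.819)² = 60.6621236223²
eq3−eq1, eq3−eq2 (x²,y² cancel):
  30.520·x − 17.310·y = 1076.127739
  79.456·x + 20.994·y = 3476.839175
det = 30.520·20.994 − -17.310·79.456 = 2016.120240
x = (1076.127739·20.994 − -17.310·3476.839175) / 2016.120240 = 41.057230
y = (30.520·3476.839175 − 1076.127739·79.456) / 2016.120240 = 10.221774

x=41.057 y=10.222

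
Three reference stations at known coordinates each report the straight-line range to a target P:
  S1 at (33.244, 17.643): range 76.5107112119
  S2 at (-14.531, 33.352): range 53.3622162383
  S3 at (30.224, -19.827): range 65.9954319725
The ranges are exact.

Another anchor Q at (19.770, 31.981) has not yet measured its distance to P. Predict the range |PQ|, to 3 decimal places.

73.073

eq1: (x − 33.244)² + (y − 17.643)² = 76.5107112119²
eq2: (x + 14.531)² + (y − 33.352)² = 53.3622162383²
eq3: (x − 30.224)² + (y + 19.827)² = 65.9954319725²
eq1−eq3, eq1−eq2 (x²,y² cancel):
  -6.040·x − 74.940·y = 1388.653009
  -95.550·x + 31.418·y = 2913.429688
det = -6.040·31.418 − -74.940·-95.550 = -7350.281720
x = (1388.653009·31.418 − -74.940·2913.429688) / -7350.281720 = -35.639603
y = (-6.040·2913.429688 − 1388.653009·-95.550) / -7350.281720 = -15.657724
|P − Q| = √((-35.639603 − 19.770)² + (-15.657724 − 31.981)²) = 73.073060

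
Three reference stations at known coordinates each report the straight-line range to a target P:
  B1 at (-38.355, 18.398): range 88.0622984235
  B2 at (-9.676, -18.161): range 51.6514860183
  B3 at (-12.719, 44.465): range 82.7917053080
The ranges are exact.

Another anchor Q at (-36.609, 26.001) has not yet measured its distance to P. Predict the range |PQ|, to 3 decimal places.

eq1: (x + 38.355)² + (y − 18.398)² = 88.0622984235²
eq2: (x + 9.676)² + (y + 18.161)² = 51.6514860183²
eq3: (x + 12.719)² + (y − 44.465)² = 82.7917053080²
eq1−eq2, eq1−eq3 (x²,y² cancel):
  57.358·x − 73.118·y = 3700.946864
  51.272·x + 52.134·y = 1229.818693
det = 57.358·52.134 − -73.118·51.272 = 6739.208068
x = (3700.946864·52.134 − -73.118·1229.818693) / 6739.208068 = 41.973336
y = (57.358·1229.818693 − 3700.946864·51.272) / 6739.208068 = -17.689765
|P − Q| = √((41.973336 − -36.609)² + (-17.689765 − 26.001)²) = 89.911437

89.911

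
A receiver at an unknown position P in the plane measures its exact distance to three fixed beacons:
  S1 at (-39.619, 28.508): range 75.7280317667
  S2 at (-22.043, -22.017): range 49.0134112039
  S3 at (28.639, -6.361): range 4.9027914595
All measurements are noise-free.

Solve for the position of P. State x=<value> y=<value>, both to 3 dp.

x=25.508 y=-10.134

eq1: (x + 39.619)² + (y − 28.508)² = 75.7280317667²
eq2: (x + 22.043)² + (y + 22.017)² = 49.0134112039²
eq3: (x − 28.639)² + (y + 6.361)² = 4.9027914595²
eq3−eq1, eq3−eq2 (x²,y² cancel):
  -136.516·x + 69.738·y = -4188.980848
  -101.364·x − 31.312·y = -2268.289618
det = -136.516·-31.312 − 69.738·-101.364 = 11343.511624
x = (-4188.980848·-31.312 − 69.738·-2268.289618) / 11343.511624 = 25.508093
y = (-136.516·-2268.289618 − -4188.980848·-101.364) / 11343.511624 = -10.133901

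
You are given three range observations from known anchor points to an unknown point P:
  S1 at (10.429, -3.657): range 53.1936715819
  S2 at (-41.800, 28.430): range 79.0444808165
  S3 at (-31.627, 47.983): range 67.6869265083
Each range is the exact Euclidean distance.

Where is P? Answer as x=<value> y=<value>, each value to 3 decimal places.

eq1: (x − 10.429)² + (y + 3.657)² = 53.1936715819²
eq2: (x + 41.800)² + (y − 28.430)² = 79.0444808165²
eq3: (x + 31.627)² + (y − 47.983)² = 67.6869265083²
eq1−eq2, eq1−eq3 (x²,y² cancel):
  -104.458·x + 64.174·y = -985.096041
  -84.112·x + 103.280·y = 1428.544404
det = -104.458·103.280 − 64.174·-84.112 = -5390.618752
x = (-985.096041·103.280 − 64.174·1428.544404) / -5390.618752 = 35.880135
y = (-104.458·1428.544404 − -985.096041·-84.112) / -5390.618752 = 43.052811

x=35.880 y=43.053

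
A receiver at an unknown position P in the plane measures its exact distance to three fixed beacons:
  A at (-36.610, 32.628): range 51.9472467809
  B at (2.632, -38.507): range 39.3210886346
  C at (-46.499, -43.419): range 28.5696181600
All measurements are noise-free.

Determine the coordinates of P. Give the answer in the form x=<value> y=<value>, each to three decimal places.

eq1: (x + 36.610)² + (y − 32.628)² = 51.9472467809²
eq2: (x − 2.632)² + (y + 38.507)² = 39.3210886346²
eq3: (x + 46.499)² + (y + 43.419)² = 28.5696181600²
eq2−eq1, eq2−eq3 (x²,y² cancel):
  -78.484·x + 142.270·y = -237.206426
  -98.262·x − 9.824·y = 3287.575019
det = -78.484·-9.824 − 142.270·-98.262 = 14750.761556
x = (-237.206426·-9.824 − 142.270·3287.575019) / 14750.761556 = -31.550438
y = (-78.484·3287.575019 − -237.206426·-98.262) / 14750.761556 = -19.072264

x=-31.550 y=-19.072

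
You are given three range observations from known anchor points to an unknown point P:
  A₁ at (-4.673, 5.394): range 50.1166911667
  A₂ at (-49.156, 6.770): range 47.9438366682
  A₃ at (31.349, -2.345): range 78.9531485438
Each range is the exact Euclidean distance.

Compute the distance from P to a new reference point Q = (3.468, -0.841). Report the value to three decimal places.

59.577

eq1: (x + 4.673)² + (y − 5.394)² = 50.1166911667²
eq2: (x + 49.156)² + (y − 6.770)² = 47.9438366682²
eq3: (x − 31.349)² + (y + 2.345)² = 78.9531485438²
eq3−eq1, eq3−eq2 (x²,y² cancel):
  -72.044·x + 15.478·y = 2784.590270
  -161.010·x + 18.230·y = 5408.874601
det = -72.044·18.230 − 15.478·-161.010 = 1178.750660
x = (2784.590270·18.230 − 15.478·5408.874601) / 1178.750660 = -27.957974
y = (-72.044·5408.874601 − 2784.590270·-161.010) / 1178.750660 = 49.772967
|P − Q| = √((-27.957974 − 3.468)² + (49.772967 − -0.841)²) = 59.576552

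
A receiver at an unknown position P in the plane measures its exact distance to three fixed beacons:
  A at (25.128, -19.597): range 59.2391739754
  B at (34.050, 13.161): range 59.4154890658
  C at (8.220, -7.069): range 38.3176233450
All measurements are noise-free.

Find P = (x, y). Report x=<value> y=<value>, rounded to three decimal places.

x=-25.340 y=11.423

eq1: (x − 25.128)² + (y + 19.597)² = 59.2391739754²
eq2: (x − 34.050)² + (y − 13.161)² = 59.4154890658²
eq3: (x − 8.220)² + (y + 7.069)² = 38.3176233450²
eq2−eq1, eq2−eq3 (x²,y² cancel):
  -17.844·x − 65.516·y = -296.235020
  -51.660·x − 40.460·y = 846.884822
det = -17.844·-40.460 − -65.516·-51.660 = -2662.588320
x = (-296.235020·-40.460 − -65.516·846.884822) / -2662.588320 = -25.340070
y = (-17.844·846.884822 − -296.235020·-51.660) / -2662.588320 = 11.423213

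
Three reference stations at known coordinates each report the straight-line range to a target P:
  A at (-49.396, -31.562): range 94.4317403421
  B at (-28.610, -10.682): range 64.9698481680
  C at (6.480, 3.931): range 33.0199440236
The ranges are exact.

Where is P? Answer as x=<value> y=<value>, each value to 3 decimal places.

eq1: (x + 49.396)² + (y + 31.562)² = 94.4317403421²
eq2: (x + 28.610)² + (y + 10.682)² = 64.9698481680²
eq3: (x − 6.480)² + (y − 3.931)² = 33.0199440236²
eq3−eq1, eq3−eq2 (x²,y² cancel):
  -111.752·x − 70.986·y = -4448.355382
  -70.180·x − 29.226·y = -2255.570405
det = -111.752·-29.226 − -70.986·-70.180 = -1715.733528
x = (-4448.355382·-29.226 − -70.986·-2255.570405) / -1715.733528 = 17.547181
y = (-111.752·-2255.570405 − -4448.355382·-70.180) / -1715.733528 = 35.041034

x=17.547 y=35.041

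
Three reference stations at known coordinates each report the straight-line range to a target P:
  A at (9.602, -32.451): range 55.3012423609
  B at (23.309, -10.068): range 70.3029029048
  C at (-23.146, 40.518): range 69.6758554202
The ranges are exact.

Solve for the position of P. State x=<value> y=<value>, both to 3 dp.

x=-45.267 y=-25.553

eq1: (x − 9.602)² + (y + 32.451)² = 55.3012423609²
eq2: (x − 23.309)² + (y + 10.068)² = 70.3029029048²
eq3: (x + 23.146)² + (y − 40.518)² = 69.6758554202²
eq3−eq2, eq3−eq1 (x²,y² cancel):
  92.910·x − 101.172·y = -1620.544863
  65.496·x − 145.938·y = 764.317587
det = 92.910·-145.938 − -101.172·65.496 = -6932.738268
x = (-1620.544863·-145.938 − -101.172·764.317587) / -6932.738268 = -45.267339
y = (92.910·764.317587 − -1620.544863·65.496) / -6932.738268 = -25.552956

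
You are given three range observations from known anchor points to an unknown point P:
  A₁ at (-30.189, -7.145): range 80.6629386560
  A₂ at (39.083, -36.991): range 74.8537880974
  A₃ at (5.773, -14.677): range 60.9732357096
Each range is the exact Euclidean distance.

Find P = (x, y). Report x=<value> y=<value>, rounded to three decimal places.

x=36.774 y=37.827

eq1: (x + 30.189)² + (y + 7.145)² = 80.6629386560²
eq2: (x − 39.083)² + (y + 36.991)² = 74.8537880974²
eq3: (x − 5.773)² + (y + 14.677)² = 60.9732357096²
eq1−eq3, eq1−eq2 (x²,y² cancel):
  71.924·x − 15.064·y = 2075.089312
  138.544·x − 59.692·y = 2836.808304
det = 71.924·-59.692 − -15.064·138.544 = -2206.260592
x = (2075.089312·-59.692 − -15.064·2836.808304) / -2206.260592 = 36.773784
y = (71.924·2836.808304 − 2075.089312·138.544) / -2206.260592 = 37.827160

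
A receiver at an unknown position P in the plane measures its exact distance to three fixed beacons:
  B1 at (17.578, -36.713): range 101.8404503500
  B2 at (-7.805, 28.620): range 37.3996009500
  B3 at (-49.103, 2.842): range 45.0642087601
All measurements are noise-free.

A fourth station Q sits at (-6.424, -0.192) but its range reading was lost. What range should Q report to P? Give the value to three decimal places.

58.160

eq1: (x − 17.578)² + (y + 36.713)² = 101.8404503500²
eq2: (x + 7.805)² + (y − 28.620)² = 37.3996009500²
eq3: (x + 49.103)² + (y − 2.842)² = 45.0642087601²
eq1−eq3, eq1−eq2 (x²,y² cancel):
  -133.362·x + 79.110·y = 9103.045536
  -50.766·x + 130.666·y = 8195.939148
det = -133.362·130.666 − 79.110·-50.766 = -13409.780832
x = (9103.045536·130.666 − 79.110·8195.939148) / -13409.780832 = -40.349489
y = (-133.362·8195.939148 − 9103.045536·-50.766) / -13409.780832 = 47.047870
|P − Q| = √((-40.349489 − -6.424)² + (47.047870 − -0.192)²) = 58.159643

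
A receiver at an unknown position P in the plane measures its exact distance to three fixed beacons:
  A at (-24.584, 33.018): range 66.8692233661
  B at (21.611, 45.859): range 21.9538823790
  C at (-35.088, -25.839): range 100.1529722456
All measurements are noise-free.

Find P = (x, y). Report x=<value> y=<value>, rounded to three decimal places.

eq1: (x + 24.584)² + (y − 33.018)² = 66.8692233661²
eq2: (x − 21.611)² + (y − 45.859)² = 21.9538823790²
eq3: (x + 35.088)² + (y + 25.839)² = 100.1529722456²
eq3−eq2, eq3−eq1 (x²,y² cancel):
  113.398·x + 143.396·y = 10219.906435
  21.008·x + 117.714·y = 5354.864531
det = 113.398·117.714 − 143.396·21.008 = 10336.069004
x = (10219.906435·117.714 − 143.396·5354.864531) / 10336.069004 = 42.101104
y = (113.398·5354.864531 − 10219.906435·21.008) / 10336.069004 = 37.976830

x=42.101 y=37.977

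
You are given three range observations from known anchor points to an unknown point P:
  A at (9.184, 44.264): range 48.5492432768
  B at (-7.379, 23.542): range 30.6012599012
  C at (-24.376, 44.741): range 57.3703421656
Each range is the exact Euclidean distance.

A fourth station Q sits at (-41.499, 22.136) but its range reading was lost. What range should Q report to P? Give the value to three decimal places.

53.969

eq1: (x − 9.184)² + (y − 44.264)² = 48.5492432768²
eq2: (x + 7.379)² + (y − 23.542)² = 30.6012599012²
eq3: (x + 24.376)² + (y − 44.741)² = 57.3703421656²
eq2−eq3, eq2−eq1 (x²,y² cancel):
  -33.994·x + 42.398·y = -367.648001
  33.126·x + 41.444·y = 14.380232
det = -33.994·41.444 − 42.398·33.126 = -2813.323484
x = (-367.648001·41.444 − 42.398·14.380232) / -2813.323484 = 5.632661
y = (-33.994·14.380232 − -367.648001·33.126) / -2813.323484 = -4.155180
|P − Q| = √((5.632661 − -41.499)² + (-4.155180 − 22.136)²) = 53.968691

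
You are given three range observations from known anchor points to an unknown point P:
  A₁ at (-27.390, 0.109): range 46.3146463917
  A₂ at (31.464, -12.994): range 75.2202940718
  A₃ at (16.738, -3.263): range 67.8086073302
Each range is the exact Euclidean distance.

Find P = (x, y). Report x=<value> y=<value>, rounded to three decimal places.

eq1: (x + 27.390)² + (y − 0.109)² = 46.3146463917²
eq2: (x − 31.464)² + (y + 12.994)² = 75.2202940718²
eq3: (x − 16.738)² + (y + 3.263)² = 67.8086073302²
eq2−eq3, eq2−eq1 (x²,y² cancel):
  -29.452·x + 19.462·y = 192.065893
  -117.708·x + 26.206·y = 3104.442819
det = -29.452·26.206 − 19.462·-117.708 = 1519.013984
x = (192.065893·26.206 − 19.462·3104.442819) / 1519.013984 = -36.461407
y = (-29.452·3104.442819 − 192.065893·-117.708) / 1519.013984 = -45.308574

x=-36.461 y=-45.309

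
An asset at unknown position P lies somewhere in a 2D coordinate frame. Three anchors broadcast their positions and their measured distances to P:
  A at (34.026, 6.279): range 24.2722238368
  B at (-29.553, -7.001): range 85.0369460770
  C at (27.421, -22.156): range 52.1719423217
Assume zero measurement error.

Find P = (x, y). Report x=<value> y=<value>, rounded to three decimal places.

eq1: (x − 34.026)² + (y − 6.279)² = 24.2722238368²
eq2: (x + 29.553)² + (y + 7.001)² = 85.0369460770²
eq3: (x − 27.421)² + (y + 22.156)² = 52.1719423217²
eq1−eq2, eq1−eq3 (x²,y² cancel):
  -127.158·x − 26.560·y = -6916.942055
  -13.210·x − 56.870·y = -2087.165656
det = -127.158·-56.870 − -26.560·-13.210 = 6880.617860
x = (-6916.942055·-56.870 − -26.560·-2087.165656) / 6880.617860 = 49.113522
y = (-127.158·-2087.165656 − -6916.942055·-13.210) / 6880.617860 = 25.292352

x=49.114 y=25.292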